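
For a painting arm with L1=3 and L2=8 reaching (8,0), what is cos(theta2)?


Given: L1 = 3, L2 = 8, target (x, y) = (8, 0)
Using cos(theta2) = (x^2 + y^2 - L1^2 - L2^2) / (2*L1*L2)
x^2 + y^2 = 8^2 + 0 = 64
L1^2 + L2^2 = 9 + 64 = 73
Numerator = 64 - 73 = -9
Denominator = 2*3*8 = 48
cos(theta2) = -9/48 = -3/16

-3/16


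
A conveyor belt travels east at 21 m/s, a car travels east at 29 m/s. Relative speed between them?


Given: v_A = 21 m/s east, v_B = 29 m/s east
Both move in the same direction; relative speed = |v_A - v_B|
|21 - 29| = |-8|
= 8 m/s

8 m/s


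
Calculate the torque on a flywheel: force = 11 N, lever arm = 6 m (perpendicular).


Given: F = 11 N, r = 6 m, angle = 90 deg (perpendicular)
Using tau = F * r * sin(90)
sin(90) = 1
tau = 11 * 6 * 1
tau = 66 Nm

66 Nm


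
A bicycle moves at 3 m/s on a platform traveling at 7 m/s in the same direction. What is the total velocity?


Given: object velocity = 3 m/s, platform velocity = 7 m/s (same direction)
Using classical velocity addition: v_total = v_object + v_platform
v_total = 3 + 7
v_total = 10 m/s

10 m/s


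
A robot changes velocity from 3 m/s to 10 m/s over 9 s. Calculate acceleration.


Given: initial velocity v0 = 3 m/s, final velocity v = 10 m/s, time t = 9 s
Using a = (v - v0) / t
a = (10 - 3) / 9
a = 7 / 9
a = 7/9 m/s^2

7/9 m/s^2


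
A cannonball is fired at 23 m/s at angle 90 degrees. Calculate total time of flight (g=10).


Given: v0 = 23 m/s, theta = 90 deg, g = 10 m/s^2
sin(90) = 1
Using T = 2*v0*sin(theta) / g
T = 2*23*1 / 10
T = 46 / 10
T = 23/5 s

23/5 s


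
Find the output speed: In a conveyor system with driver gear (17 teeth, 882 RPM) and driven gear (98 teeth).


Given: N1 = 17 teeth, w1 = 882 RPM, N2 = 98 teeth
Using N1*w1 = N2*w2
w2 = N1*w1 / N2
w2 = 17*882 / 98
w2 = 14994 / 98
w2 = 153 RPM

153 RPM


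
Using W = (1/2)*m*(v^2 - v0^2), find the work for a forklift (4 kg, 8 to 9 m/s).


Given: m = 4 kg, v0 = 8 m/s, v = 9 m/s
Using W = (1/2)*m*(v^2 - v0^2)
v^2 = 9^2 = 81
v0^2 = 8^2 = 64
v^2 - v0^2 = 81 - 64 = 17
W = (1/2)*4*17 = 34 J

34 J


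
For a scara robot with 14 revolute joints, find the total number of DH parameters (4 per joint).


Given: 14 joints, 4 DH parameters per joint (d, theta, a, alpha)
Total DH parameters = number_of_joints * 4
Total = 14 * 4
Total = 56

56


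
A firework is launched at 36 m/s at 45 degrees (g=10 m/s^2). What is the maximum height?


Given: v0 = 36 m/s, theta = 45 deg, g = 10 m/s^2
sin^2(45) = 1/2
Using H = v0^2 * sin^2(theta) / (2*g)
H = 36^2 * 1/2 / (2*10)
H = 1296 * 1/2 / 20
H = 648 / 20
H = 162/5 m

162/5 m


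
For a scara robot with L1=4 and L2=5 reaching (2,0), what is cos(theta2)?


Given: L1 = 4, L2 = 5, target (x, y) = (2, 0)
Using cos(theta2) = (x^2 + y^2 - L1^2 - L2^2) / (2*L1*L2)
x^2 + y^2 = 2^2 + 0 = 4
L1^2 + L2^2 = 16 + 25 = 41
Numerator = 4 - 41 = -37
Denominator = 2*4*5 = 40
cos(theta2) = -37/40 = -37/40

-37/40


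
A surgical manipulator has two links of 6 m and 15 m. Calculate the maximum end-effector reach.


Given: L1 = 6 m, L2 = 15 m
For a 2-link planar arm, max reach = L1 + L2 (fully extended)
Max reach = 6 + 15
Max reach = 21 m

21 m


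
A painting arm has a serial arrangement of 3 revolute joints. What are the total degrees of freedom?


Given: serial robot with 3 revolute joints
DOF contribution per joint type: revolute=1, prismatic=1, spherical=3, fixed=0
DOF = 3*1
DOF = 3

3


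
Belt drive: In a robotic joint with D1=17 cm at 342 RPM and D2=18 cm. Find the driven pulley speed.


Given: D1 = 17 cm, w1 = 342 RPM, D2 = 18 cm
Using D1*w1 = D2*w2
w2 = D1*w1 / D2
w2 = 17*342 / 18
w2 = 5814 / 18
w2 = 323 RPM

323 RPM


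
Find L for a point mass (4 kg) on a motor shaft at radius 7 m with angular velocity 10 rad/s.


Given: m = 4 kg, r = 7 m, omega = 10 rad/s
For a point mass: I = m*r^2
I = 4*7^2 = 4*49 = 196
L = I*omega = 196*10
L = 1960 kg*m^2/s

1960 kg*m^2/s


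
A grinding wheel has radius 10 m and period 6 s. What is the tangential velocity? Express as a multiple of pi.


Given: radius r = 10 m, period T = 6 s
Using v = 2*pi*r / T
v = 2*pi*10 / 6
v = 20*pi / 6
v = 10/3*pi m/s

10/3*pi m/s


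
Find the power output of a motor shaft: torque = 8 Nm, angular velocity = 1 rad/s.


Given: tau = 8 Nm, omega = 1 rad/s
Using P = tau * omega
P = 8 * 1
P = 8 W

8 W


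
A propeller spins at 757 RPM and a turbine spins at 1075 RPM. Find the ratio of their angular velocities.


Given: RPM_A = 757, RPM_B = 1075
omega = 2*pi*RPM/60, so omega_A/omega_B = RPM_A / RPM_B
omega_A/omega_B = 757 / 1075
omega_A/omega_B = 757/1075

757/1075


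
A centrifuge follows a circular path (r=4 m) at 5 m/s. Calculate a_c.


Given: v = 5 m/s, r = 4 m
Using a_c = v^2 / r
a_c = 5^2 / 4
a_c = 25 / 4
a_c = 25/4 m/s^2

25/4 m/s^2


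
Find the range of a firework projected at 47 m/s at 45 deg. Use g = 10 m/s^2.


Given: v0 = 47 m/s, theta = 45 deg, g = 10 m/s^2
sin(2*45) = sin(90) = 1
Using R = v0^2 * sin(2*theta) / g
R = 47^2 * 1 / 10
R = 2209 / 10
R = 2209/10 m

2209/10 m


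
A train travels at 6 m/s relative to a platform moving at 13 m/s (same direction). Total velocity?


Given: object velocity = 6 m/s, platform velocity = 13 m/s (same direction)
Using classical velocity addition: v_total = v_object + v_platform
v_total = 6 + 13
v_total = 19 m/s

19 m/s


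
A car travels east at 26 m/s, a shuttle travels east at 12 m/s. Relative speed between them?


Given: v_A = 26 m/s east, v_B = 12 m/s east
Both move in the same direction; relative speed = |v_A - v_B|
|26 - 12| = |14|
= 14 m/s

14 m/s


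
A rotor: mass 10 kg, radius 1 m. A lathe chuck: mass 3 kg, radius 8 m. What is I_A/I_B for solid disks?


Given: M1=10 kg, R1=1 m, M2=3 kg, R2=8 m
For a disk: I = (1/2)*M*R^2, so I_A/I_B = (M1*R1^2)/(M2*R2^2)
M1*R1^2 = 10*1 = 10
M2*R2^2 = 3*64 = 192
I_A/I_B = 10/192 = 5/96

5/96


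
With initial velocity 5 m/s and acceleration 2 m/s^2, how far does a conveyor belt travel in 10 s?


Given: v0 = 5 m/s, a = 2 m/s^2, t = 10 s
Using s = v0*t + (1/2)*a*t^2
s = 5*10 + (1/2)*2*10^2
s = 50 + (1/2)*200
s = 50 + 100
s = 150

150 m


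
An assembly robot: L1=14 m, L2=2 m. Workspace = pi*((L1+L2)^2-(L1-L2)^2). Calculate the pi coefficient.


Given: L1 = 14, L2 = 2
(L1+L2)^2 = (16)^2 = 256
(L1-L2)^2 = (12)^2 = 144
Difference = 256 - 144 = 112
This equals 4*L1*L2 = 4*14*2 = 112
Workspace area = 112*pi

112


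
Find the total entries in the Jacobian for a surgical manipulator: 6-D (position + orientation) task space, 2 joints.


Given: task space dimension = 6, joints = 2
Jacobian is a 6 x 2 matrix
Total entries = rows * columns
Total = 6 * 2
Total = 12

12


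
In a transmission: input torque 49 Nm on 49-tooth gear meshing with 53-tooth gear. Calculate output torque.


Given: N1 = 49, N2 = 53, T1 = 49 Nm
Using T2/T1 = N2/N1
T2 = T1 * N2 / N1
T2 = 49 * 53 / 49
T2 = 2597 / 49
T2 = 53 Nm

53 Nm


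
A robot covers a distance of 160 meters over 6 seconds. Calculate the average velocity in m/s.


Given: distance d = 160 m, time t = 6 s
Using v = d / t
v = 160 / 6
v = 80/3 m/s

80/3 m/s


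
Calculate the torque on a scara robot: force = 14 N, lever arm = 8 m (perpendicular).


Given: F = 14 N, r = 8 m, angle = 90 deg (perpendicular)
Using tau = F * r * sin(90)
sin(90) = 1
tau = 14 * 8 * 1
tau = 112 Nm

112 Nm


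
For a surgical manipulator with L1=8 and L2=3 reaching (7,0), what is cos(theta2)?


Given: L1 = 8, L2 = 3, target (x, y) = (7, 0)
Using cos(theta2) = (x^2 + y^2 - L1^2 - L2^2) / (2*L1*L2)
x^2 + y^2 = 7^2 + 0 = 49
L1^2 + L2^2 = 64 + 9 = 73
Numerator = 49 - 73 = -24
Denominator = 2*8*3 = 48
cos(theta2) = -24/48 = -1/2

-1/2


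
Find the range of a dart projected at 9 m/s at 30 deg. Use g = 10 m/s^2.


Given: v0 = 9 m/s, theta = 30 deg, g = 10 m/s^2
sin(2*30) = sin(60) = sqrt(3)/2
Using R = v0^2 * sin(2*theta) / g
R = 9^2 * (sqrt(3)/2) / 10
R = 81 * sqrt(3) / 20
R = 81/20*sqrt(3) m

81/20*sqrt(3) m


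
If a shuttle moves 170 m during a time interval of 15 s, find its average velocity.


Given: distance d = 170 m, time t = 15 s
Using v = d / t
v = 170 / 15
v = 34/3 m/s

34/3 m/s


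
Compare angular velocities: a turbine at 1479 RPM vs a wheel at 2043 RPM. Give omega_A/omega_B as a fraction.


Given: RPM_A = 1479, RPM_B = 2043
omega = 2*pi*RPM/60, so omega_A/omega_B = RPM_A / RPM_B
omega_A/omega_B = 1479 / 2043
omega_A/omega_B = 493/681

493/681


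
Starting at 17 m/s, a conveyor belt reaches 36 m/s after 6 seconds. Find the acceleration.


Given: initial velocity v0 = 17 m/s, final velocity v = 36 m/s, time t = 6 s
Using a = (v - v0) / t
a = (36 - 17) / 6
a = 19 / 6
a = 19/6 m/s^2

19/6 m/s^2


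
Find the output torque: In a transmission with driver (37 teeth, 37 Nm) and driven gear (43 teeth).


Given: N1 = 37, N2 = 43, T1 = 37 Nm
Using T2/T1 = N2/N1
T2 = T1 * N2 / N1
T2 = 37 * 43 / 37
T2 = 1591 / 37
T2 = 43 Nm

43 Nm


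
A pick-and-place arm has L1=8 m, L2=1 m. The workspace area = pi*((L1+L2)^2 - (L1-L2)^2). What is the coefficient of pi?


Given: L1 = 8, L2 = 1
(L1+L2)^2 = (9)^2 = 81
(L1-L2)^2 = (7)^2 = 49
Difference = 81 - 49 = 32
This equals 4*L1*L2 = 4*8*1 = 32
Workspace area = 32*pi

32


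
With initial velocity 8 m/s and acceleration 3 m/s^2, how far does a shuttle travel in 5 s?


Given: v0 = 8 m/s, a = 3 m/s^2, t = 5 s
Using s = v0*t + (1/2)*a*t^2
s = 8*5 + (1/2)*3*5^2
s = 40 + (1/2)*75
s = 40 + 75/2
s = 155/2

155/2 m


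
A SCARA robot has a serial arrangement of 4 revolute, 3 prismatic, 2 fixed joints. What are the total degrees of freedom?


Given: serial robot with 4 revolute, 3 prismatic, 2 fixed joints
DOF contribution per joint type: revolute=1, prismatic=1, spherical=3, fixed=0
DOF = 4*1 + 3*1 + 2*0
DOF = 7

7


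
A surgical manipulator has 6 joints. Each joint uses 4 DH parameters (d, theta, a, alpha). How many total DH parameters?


Given: 6 joints, 4 DH parameters per joint (d, theta, a, alpha)
Total DH parameters = number_of_joints * 4
Total = 6 * 4
Total = 24

24


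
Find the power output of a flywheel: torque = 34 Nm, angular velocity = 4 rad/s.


Given: tau = 34 Nm, omega = 4 rad/s
Using P = tau * omega
P = 34 * 4
P = 136 W

136 W


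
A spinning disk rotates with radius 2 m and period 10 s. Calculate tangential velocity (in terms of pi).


Given: radius r = 2 m, period T = 10 s
Using v = 2*pi*r / T
v = 2*pi*2 / 10
v = 4*pi / 10
v = 2/5*pi m/s

2/5*pi m/s


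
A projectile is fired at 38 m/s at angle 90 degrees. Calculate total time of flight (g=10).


Given: v0 = 38 m/s, theta = 90 deg, g = 10 m/s^2
sin(90) = 1
Using T = 2*v0*sin(theta) / g
T = 2*38*1 / 10
T = 76 / 10
T = 38/5 s

38/5 s


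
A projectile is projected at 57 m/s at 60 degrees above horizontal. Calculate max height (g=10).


Given: v0 = 57 m/s, theta = 60 deg, g = 10 m/s^2
sin^2(60) = 3/4
Using H = v0^2 * sin^2(theta) / (2*g)
H = 57^2 * 3/4 / (2*10)
H = 3249 * 3/4 / 20
H = 9747/4 / 20
H = 9747/80 m

9747/80 m


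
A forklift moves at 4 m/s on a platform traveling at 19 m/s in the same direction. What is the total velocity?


Given: object velocity = 4 m/s, platform velocity = 19 m/s (same direction)
Using classical velocity addition: v_total = v_object + v_platform
v_total = 4 + 19
v_total = 23 m/s

23 m/s


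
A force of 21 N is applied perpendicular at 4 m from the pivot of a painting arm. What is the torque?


Given: F = 21 N, r = 4 m, angle = 90 deg (perpendicular)
Using tau = F * r * sin(90)
sin(90) = 1
tau = 21 * 4 * 1
tau = 84 Nm

84 Nm


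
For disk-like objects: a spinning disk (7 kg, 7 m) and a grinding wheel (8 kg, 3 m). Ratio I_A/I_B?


Given: M1=7 kg, R1=7 m, M2=8 kg, R2=3 m
For a disk: I = (1/2)*M*R^2, so I_A/I_B = (M1*R1^2)/(M2*R2^2)
M1*R1^2 = 7*49 = 343
M2*R2^2 = 8*9 = 72
I_A/I_B = 343/72 = 343/72

343/72


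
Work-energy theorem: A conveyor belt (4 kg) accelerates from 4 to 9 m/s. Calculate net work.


Given: m = 4 kg, v0 = 4 m/s, v = 9 m/s
Using W = (1/2)*m*(v^2 - v0^2)
v^2 = 9^2 = 81
v0^2 = 4^2 = 16
v^2 - v0^2 = 81 - 16 = 65
W = (1/2)*4*65 = 130 J

130 J


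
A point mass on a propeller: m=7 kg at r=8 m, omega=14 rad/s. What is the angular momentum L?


Given: m = 7 kg, r = 8 m, omega = 14 rad/s
For a point mass: I = m*r^2
I = 7*8^2 = 7*64 = 448
L = I*omega = 448*14
L = 6272 kg*m^2/s

6272 kg*m^2/s


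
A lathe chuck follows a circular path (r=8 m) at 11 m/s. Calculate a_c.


Given: v = 11 m/s, r = 8 m
Using a_c = v^2 / r
a_c = 11^2 / 8
a_c = 121 / 8
a_c = 121/8 m/s^2

121/8 m/s^2


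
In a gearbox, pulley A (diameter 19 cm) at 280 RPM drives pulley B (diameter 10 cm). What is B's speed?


Given: D1 = 19 cm, w1 = 280 RPM, D2 = 10 cm
Using D1*w1 = D2*w2
w2 = D1*w1 / D2
w2 = 19*280 / 10
w2 = 5320 / 10
w2 = 532 RPM

532 RPM


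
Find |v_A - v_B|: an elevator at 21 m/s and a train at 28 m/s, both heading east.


Given: v_A = 21 m/s east, v_B = 28 m/s east
Both move in the same direction; relative speed = |v_A - v_B|
|21 - 28| = |-7|
= 7 m/s

7 m/s


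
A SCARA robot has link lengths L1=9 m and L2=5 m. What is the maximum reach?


Given: L1 = 9 m, L2 = 5 m
For a 2-link planar arm, max reach = L1 + L2 (fully extended)
Max reach = 9 + 5
Max reach = 14 m

14 m


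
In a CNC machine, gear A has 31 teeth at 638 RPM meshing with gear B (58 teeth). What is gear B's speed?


Given: N1 = 31 teeth, w1 = 638 RPM, N2 = 58 teeth
Using N1*w1 = N2*w2
w2 = N1*w1 / N2
w2 = 31*638 / 58
w2 = 19778 / 58
w2 = 341 RPM

341 RPM


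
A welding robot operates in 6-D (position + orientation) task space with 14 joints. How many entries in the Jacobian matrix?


Given: task space dimension = 6, joints = 14
Jacobian is a 6 x 14 matrix
Total entries = rows * columns
Total = 6 * 14
Total = 84

84


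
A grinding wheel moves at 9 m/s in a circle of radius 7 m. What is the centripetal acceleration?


Given: v = 9 m/s, r = 7 m
Using a_c = v^2 / r
a_c = 9^2 / 7
a_c = 81 / 7
a_c = 81/7 m/s^2

81/7 m/s^2


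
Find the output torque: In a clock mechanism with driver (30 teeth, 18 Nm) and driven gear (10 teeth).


Given: N1 = 30, N2 = 10, T1 = 18 Nm
Using T2/T1 = N2/N1
T2 = T1 * N2 / N1
T2 = 18 * 10 / 30
T2 = 180 / 30
T2 = 6 Nm

6 Nm


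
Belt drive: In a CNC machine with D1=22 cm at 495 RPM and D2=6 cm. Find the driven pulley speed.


Given: D1 = 22 cm, w1 = 495 RPM, D2 = 6 cm
Using D1*w1 = D2*w2
w2 = D1*w1 / D2
w2 = 22*495 / 6
w2 = 10890 / 6
w2 = 1815 RPM

1815 RPM


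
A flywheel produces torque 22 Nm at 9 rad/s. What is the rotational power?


Given: tau = 22 Nm, omega = 9 rad/s
Using P = tau * omega
P = 22 * 9
P = 198 W

198 W


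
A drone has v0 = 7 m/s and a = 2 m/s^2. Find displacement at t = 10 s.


Given: v0 = 7 m/s, a = 2 m/s^2, t = 10 s
Using s = v0*t + (1/2)*a*t^2
s = 7*10 + (1/2)*2*10^2
s = 70 + (1/2)*200
s = 70 + 100
s = 170

170 m


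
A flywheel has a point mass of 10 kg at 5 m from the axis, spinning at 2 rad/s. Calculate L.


Given: m = 10 kg, r = 5 m, omega = 2 rad/s
For a point mass: I = m*r^2
I = 10*5^2 = 10*25 = 250
L = I*omega = 250*2
L = 500 kg*m^2/s

500 kg*m^2/s


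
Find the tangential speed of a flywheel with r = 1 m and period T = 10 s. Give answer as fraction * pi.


Given: radius r = 1 m, period T = 10 s
Using v = 2*pi*r / T
v = 2*pi*1 / 10
v = 2*pi / 10
v = 1/5*pi m/s

1/5*pi m/s


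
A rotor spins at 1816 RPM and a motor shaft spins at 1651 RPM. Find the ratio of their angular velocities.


Given: RPM_A = 1816, RPM_B = 1651
omega = 2*pi*RPM/60, so omega_A/omega_B = RPM_A / RPM_B
omega_A/omega_B = 1816 / 1651
omega_A/omega_B = 1816/1651

1816/1651


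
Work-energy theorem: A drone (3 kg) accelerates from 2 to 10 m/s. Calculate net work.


Given: m = 3 kg, v0 = 2 m/s, v = 10 m/s
Using W = (1/2)*m*(v^2 - v0^2)
v^2 = 10^2 = 100
v0^2 = 2^2 = 4
v^2 - v0^2 = 100 - 4 = 96
W = (1/2)*3*96 = 144 J

144 J


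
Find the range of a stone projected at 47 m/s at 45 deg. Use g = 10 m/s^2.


Given: v0 = 47 m/s, theta = 45 deg, g = 10 m/s^2
sin(2*45) = sin(90) = 1
Using R = v0^2 * sin(2*theta) / g
R = 47^2 * 1 / 10
R = 2209 / 10
R = 2209/10 m

2209/10 m


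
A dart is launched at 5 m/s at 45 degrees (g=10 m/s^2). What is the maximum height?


Given: v0 = 5 m/s, theta = 45 deg, g = 10 m/s^2
sin^2(45) = 1/2
Using H = v0^2 * sin^2(theta) / (2*g)
H = 5^2 * 1/2 / (2*10)
H = 25 * 1/2 / 20
H = 25/2 / 20
H = 5/8 m

5/8 m


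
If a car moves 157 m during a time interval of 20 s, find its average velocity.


Given: distance d = 157 m, time t = 20 s
Using v = d / t
v = 157 / 20
v = 157/20 m/s

157/20 m/s


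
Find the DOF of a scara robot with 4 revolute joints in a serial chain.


Given: serial robot with 4 revolute joints
DOF contribution per joint type: revolute=1, prismatic=1, spherical=3, fixed=0
DOF = 4*1
DOF = 4

4


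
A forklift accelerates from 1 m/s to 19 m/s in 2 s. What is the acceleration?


Given: initial velocity v0 = 1 m/s, final velocity v = 19 m/s, time t = 2 s
Using a = (v - v0) / t
a = (19 - 1) / 2
a = 18 / 2
a = 9 m/s^2

9 m/s^2


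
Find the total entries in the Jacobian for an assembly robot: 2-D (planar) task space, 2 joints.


Given: task space dimension = 2, joints = 2
Jacobian is a 2 x 2 matrix
Total entries = rows * columns
Total = 2 * 2
Total = 4

4


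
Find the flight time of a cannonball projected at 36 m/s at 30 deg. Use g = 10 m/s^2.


Given: v0 = 36 m/s, theta = 30 deg, g = 10 m/s^2
sin(30) = 1/2
Using T = 2*v0*sin(theta) / g
T = 2*36*1/2 / 10
T = 36 / 10
T = 18/5 s

18/5 s


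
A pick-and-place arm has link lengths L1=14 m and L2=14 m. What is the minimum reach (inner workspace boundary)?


Given: L1 = 14 m, L2 = 14 m
For a 2-link planar arm, min reach = |L1 - L2| (second link folded back)
Min reach = |14 - 14|
Min reach = 0 m

0 m


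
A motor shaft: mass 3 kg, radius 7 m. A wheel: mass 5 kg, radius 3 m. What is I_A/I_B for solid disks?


Given: M1=3 kg, R1=7 m, M2=5 kg, R2=3 m
For a disk: I = (1/2)*M*R^2, so I_A/I_B = (M1*R1^2)/(M2*R2^2)
M1*R1^2 = 3*49 = 147
M2*R2^2 = 5*9 = 45
I_A/I_B = 147/45 = 49/15

49/15


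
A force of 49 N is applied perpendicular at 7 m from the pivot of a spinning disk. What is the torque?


Given: F = 49 N, r = 7 m, angle = 90 deg (perpendicular)
Using tau = F * r * sin(90)
sin(90) = 1
tau = 49 * 7 * 1
tau = 343 Nm

343 Nm


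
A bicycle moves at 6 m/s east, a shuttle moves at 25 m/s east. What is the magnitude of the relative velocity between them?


Given: v_A = 6 m/s east, v_B = 25 m/s east
Both move in the same direction; relative speed = |v_A - v_B|
|6 - 25| = |-19|
= 19 m/s

19 m/s


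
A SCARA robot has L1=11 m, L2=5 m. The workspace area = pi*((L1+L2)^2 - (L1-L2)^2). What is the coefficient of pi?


Given: L1 = 11, L2 = 5
(L1+L2)^2 = (16)^2 = 256
(L1-L2)^2 = (6)^2 = 36
Difference = 256 - 36 = 220
This equals 4*L1*L2 = 4*11*5 = 220
Workspace area = 220*pi

220


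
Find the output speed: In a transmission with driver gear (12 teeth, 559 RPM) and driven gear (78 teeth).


Given: N1 = 12 teeth, w1 = 559 RPM, N2 = 78 teeth
Using N1*w1 = N2*w2
w2 = N1*w1 / N2
w2 = 12*559 / 78
w2 = 6708 / 78
w2 = 86 RPM

86 RPM


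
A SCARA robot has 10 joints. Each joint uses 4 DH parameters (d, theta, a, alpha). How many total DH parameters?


Given: 10 joints, 4 DH parameters per joint (d, theta, a, alpha)
Total DH parameters = number_of_joints * 4
Total = 10 * 4
Total = 40

40


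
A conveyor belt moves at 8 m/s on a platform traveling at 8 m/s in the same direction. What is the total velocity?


Given: object velocity = 8 m/s, platform velocity = 8 m/s (same direction)
Using classical velocity addition: v_total = v_object + v_platform
v_total = 8 + 8
v_total = 16 m/s

16 m/s


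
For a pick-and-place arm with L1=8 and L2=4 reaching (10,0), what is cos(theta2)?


Given: L1 = 8, L2 = 4, target (x, y) = (10, 0)
Using cos(theta2) = (x^2 + y^2 - L1^2 - L2^2) / (2*L1*L2)
x^2 + y^2 = 10^2 + 0 = 100
L1^2 + L2^2 = 64 + 16 = 80
Numerator = 100 - 80 = 20
Denominator = 2*8*4 = 64
cos(theta2) = 20/64 = 5/16

5/16


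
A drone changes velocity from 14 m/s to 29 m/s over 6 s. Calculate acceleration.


Given: initial velocity v0 = 14 m/s, final velocity v = 29 m/s, time t = 6 s
Using a = (v - v0) / t
a = (29 - 14) / 6
a = 15 / 6
a = 5/2 m/s^2

5/2 m/s^2


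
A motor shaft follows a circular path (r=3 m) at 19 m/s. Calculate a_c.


Given: v = 19 m/s, r = 3 m
Using a_c = v^2 / r
a_c = 19^2 / 3
a_c = 361 / 3
a_c = 361/3 m/s^2

361/3 m/s^2


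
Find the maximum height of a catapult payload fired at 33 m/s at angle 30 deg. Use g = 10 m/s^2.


Given: v0 = 33 m/s, theta = 30 deg, g = 10 m/s^2
sin^2(30) = 1/4
Using H = v0^2 * sin^2(theta) / (2*g)
H = 33^2 * 1/4 / (2*10)
H = 1089 * 1/4 / 20
H = 1089/4 / 20
H = 1089/80 m

1089/80 m


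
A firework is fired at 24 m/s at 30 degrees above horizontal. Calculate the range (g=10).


Given: v0 = 24 m/s, theta = 30 deg, g = 10 m/s^2
sin(2*30) = sin(60) = sqrt(3)/2
Using R = v0^2 * sin(2*theta) / g
R = 24^2 * (sqrt(3)/2) / 10
R = 576 * sqrt(3) / 20
R = 144/5*sqrt(3) m

144/5*sqrt(3) m


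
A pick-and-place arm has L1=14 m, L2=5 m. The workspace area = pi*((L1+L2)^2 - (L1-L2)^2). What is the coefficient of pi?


Given: L1 = 14, L2 = 5
(L1+L2)^2 = (19)^2 = 361
(L1-L2)^2 = (9)^2 = 81
Difference = 361 - 81 = 280
This equals 4*L1*L2 = 4*14*5 = 280
Workspace area = 280*pi

280


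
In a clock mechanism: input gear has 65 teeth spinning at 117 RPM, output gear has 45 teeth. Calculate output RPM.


Given: N1 = 65 teeth, w1 = 117 RPM, N2 = 45 teeth
Using N1*w1 = N2*w2
w2 = N1*w1 / N2
w2 = 65*117 / 45
w2 = 7605 / 45
w2 = 169 RPM

169 RPM


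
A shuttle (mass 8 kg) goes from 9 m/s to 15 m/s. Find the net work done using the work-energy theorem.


Given: m = 8 kg, v0 = 9 m/s, v = 15 m/s
Using W = (1/2)*m*(v^2 - v0^2)
v^2 = 15^2 = 225
v0^2 = 9^2 = 81
v^2 - v0^2 = 225 - 81 = 144
W = (1/2)*8*144 = 576 J

576 J


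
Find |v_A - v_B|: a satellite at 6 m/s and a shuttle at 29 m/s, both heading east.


Given: v_A = 6 m/s east, v_B = 29 m/s east
Both move in the same direction; relative speed = |v_A - v_B|
|6 - 29| = |-23|
= 23 m/s

23 m/s


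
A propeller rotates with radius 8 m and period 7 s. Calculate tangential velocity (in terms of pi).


Given: radius r = 8 m, period T = 7 s
Using v = 2*pi*r / T
v = 2*pi*8 / 7
v = 16*pi / 7
v = 16/7*pi m/s

16/7*pi m/s


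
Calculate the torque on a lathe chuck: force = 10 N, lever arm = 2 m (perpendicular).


Given: F = 10 N, r = 2 m, angle = 90 deg (perpendicular)
Using tau = F * r * sin(90)
sin(90) = 1
tau = 10 * 2 * 1
tau = 20 Nm

20 Nm


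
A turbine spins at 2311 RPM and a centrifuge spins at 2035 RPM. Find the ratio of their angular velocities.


Given: RPM_A = 2311, RPM_B = 2035
omega = 2*pi*RPM/60, so omega_A/omega_B = RPM_A / RPM_B
omega_A/omega_B = 2311 / 2035
omega_A/omega_B = 2311/2035

2311/2035


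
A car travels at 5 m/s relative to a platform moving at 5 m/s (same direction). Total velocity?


Given: object velocity = 5 m/s, platform velocity = 5 m/s (same direction)
Using classical velocity addition: v_total = v_object + v_platform
v_total = 5 + 5
v_total = 10 m/s

10 m/s


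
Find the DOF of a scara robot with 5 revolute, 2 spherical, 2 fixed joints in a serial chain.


Given: serial robot with 5 revolute, 2 spherical, 2 fixed joints
DOF contribution per joint type: revolute=1, prismatic=1, spherical=3, fixed=0
DOF = 5*1 + 2*3 + 2*0
DOF = 11

11


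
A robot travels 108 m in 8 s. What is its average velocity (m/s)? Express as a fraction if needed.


Given: distance d = 108 m, time t = 8 s
Using v = d / t
v = 108 / 8
v = 27/2 m/s

27/2 m/s


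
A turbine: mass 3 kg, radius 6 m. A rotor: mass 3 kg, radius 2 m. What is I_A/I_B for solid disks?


Given: M1=3 kg, R1=6 m, M2=3 kg, R2=2 m
For a disk: I = (1/2)*M*R^2, so I_A/I_B = (M1*R1^2)/(M2*R2^2)
M1*R1^2 = 3*36 = 108
M2*R2^2 = 3*4 = 12
I_A/I_B = 108/12 = 9

9


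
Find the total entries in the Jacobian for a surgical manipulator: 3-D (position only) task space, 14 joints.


Given: task space dimension = 3, joints = 14
Jacobian is a 3 x 14 matrix
Total entries = rows * columns
Total = 3 * 14
Total = 42

42


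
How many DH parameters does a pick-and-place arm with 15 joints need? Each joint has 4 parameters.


Given: 15 joints, 4 DH parameters per joint (d, theta, a, alpha)
Total DH parameters = number_of_joints * 4
Total = 15 * 4
Total = 60

60


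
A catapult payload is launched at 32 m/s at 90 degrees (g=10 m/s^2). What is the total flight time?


Given: v0 = 32 m/s, theta = 90 deg, g = 10 m/s^2
sin(90) = 1
Using T = 2*v0*sin(theta) / g
T = 2*32*1 / 10
T = 64 / 10
T = 32/5 s

32/5 s


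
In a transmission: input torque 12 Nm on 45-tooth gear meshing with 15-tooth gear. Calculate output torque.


Given: N1 = 45, N2 = 15, T1 = 12 Nm
Using T2/T1 = N2/N1
T2 = T1 * N2 / N1
T2 = 12 * 15 / 45
T2 = 180 / 45
T2 = 4 Nm

4 Nm


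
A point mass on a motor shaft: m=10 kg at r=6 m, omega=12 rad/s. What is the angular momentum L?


Given: m = 10 kg, r = 6 m, omega = 12 rad/s
For a point mass: I = m*r^2
I = 10*6^2 = 10*36 = 360
L = I*omega = 360*12
L = 4320 kg*m^2/s

4320 kg*m^2/s


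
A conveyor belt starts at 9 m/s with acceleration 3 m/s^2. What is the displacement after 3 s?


Given: v0 = 9 m/s, a = 3 m/s^2, t = 3 s
Using s = v0*t + (1/2)*a*t^2
s = 9*3 + (1/2)*3*3^2
s = 27 + (1/2)*27
s = 27 + 27/2
s = 81/2

81/2 m


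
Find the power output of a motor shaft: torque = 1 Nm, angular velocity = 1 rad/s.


Given: tau = 1 Nm, omega = 1 rad/s
Using P = tau * omega
P = 1 * 1
P = 1 W

1 W


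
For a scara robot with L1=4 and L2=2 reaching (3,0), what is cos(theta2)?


Given: L1 = 4, L2 = 2, target (x, y) = (3, 0)
Using cos(theta2) = (x^2 + y^2 - L1^2 - L2^2) / (2*L1*L2)
x^2 + y^2 = 3^2 + 0 = 9
L1^2 + L2^2 = 16 + 4 = 20
Numerator = 9 - 20 = -11
Denominator = 2*4*2 = 16
cos(theta2) = -11/16 = -11/16

-11/16


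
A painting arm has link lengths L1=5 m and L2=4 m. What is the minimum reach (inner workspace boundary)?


Given: L1 = 5 m, L2 = 4 m
For a 2-link planar arm, min reach = |L1 - L2| (second link folded back)
Min reach = |5 - 4|
Min reach = 1 m

1 m


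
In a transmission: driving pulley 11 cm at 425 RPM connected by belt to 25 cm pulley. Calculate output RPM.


Given: D1 = 11 cm, w1 = 425 RPM, D2 = 25 cm
Using D1*w1 = D2*w2
w2 = D1*w1 / D2
w2 = 11*425 / 25
w2 = 4675 / 25
w2 = 187 RPM

187 RPM


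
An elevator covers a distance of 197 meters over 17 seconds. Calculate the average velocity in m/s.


Given: distance d = 197 m, time t = 17 s
Using v = d / t
v = 197 / 17
v = 197/17 m/s

197/17 m/s


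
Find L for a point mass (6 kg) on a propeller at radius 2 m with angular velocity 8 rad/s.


Given: m = 6 kg, r = 2 m, omega = 8 rad/s
For a point mass: I = m*r^2
I = 6*2^2 = 6*4 = 24
L = I*omega = 24*8
L = 192 kg*m^2/s

192 kg*m^2/s


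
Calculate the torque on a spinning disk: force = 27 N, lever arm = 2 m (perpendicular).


Given: F = 27 N, r = 2 m, angle = 90 deg (perpendicular)
Using tau = F * r * sin(90)
sin(90) = 1
tau = 27 * 2 * 1
tau = 54 Nm

54 Nm


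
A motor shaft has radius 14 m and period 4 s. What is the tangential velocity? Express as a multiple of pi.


Given: radius r = 14 m, period T = 4 s
Using v = 2*pi*r / T
v = 2*pi*14 / 4
v = 28*pi / 4
v = 7*pi m/s

7*pi m/s


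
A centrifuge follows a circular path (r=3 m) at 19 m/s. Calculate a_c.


Given: v = 19 m/s, r = 3 m
Using a_c = v^2 / r
a_c = 19^2 / 3
a_c = 361 / 3
a_c = 361/3 m/s^2

361/3 m/s^2


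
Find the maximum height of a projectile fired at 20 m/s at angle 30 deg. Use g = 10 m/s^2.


Given: v0 = 20 m/s, theta = 30 deg, g = 10 m/s^2
sin^2(30) = 1/4
Using H = v0^2 * sin^2(theta) / (2*g)
H = 20^2 * 1/4 / (2*10)
H = 400 * 1/4 / 20
H = 100 / 20
H = 5 m

5 m


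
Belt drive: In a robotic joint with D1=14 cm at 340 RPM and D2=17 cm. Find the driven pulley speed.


Given: D1 = 14 cm, w1 = 340 RPM, D2 = 17 cm
Using D1*w1 = D2*w2
w2 = D1*w1 / D2
w2 = 14*340 / 17
w2 = 4760 / 17
w2 = 280 RPM

280 RPM


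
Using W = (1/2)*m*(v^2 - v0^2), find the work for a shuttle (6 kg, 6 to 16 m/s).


Given: m = 6 kg, v0 = 6 m/s, v = 16 m/s
Using W = (1/2)*m*(v^2 - v0^2)
v^2 = 16^2 = 256
v0^2 = 6^2 = 36
v^2 - v0^2 = 256 - 36 = 220
W = (1/2)*6*220 = 660 J

660 J


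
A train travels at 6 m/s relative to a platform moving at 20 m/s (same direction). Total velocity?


Given: object velocity = 6 m/s, platform velocity = 20 m/s (same direction)
Using classical velocity addition: v_total = v_object + v_platform
v_total = 6 + 20
v_total = 26 m/s

26 m/s


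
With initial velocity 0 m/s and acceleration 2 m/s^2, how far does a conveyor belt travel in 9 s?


Given: v0 = 0 m/s, a = 2 m/s^2, t = 9 s
Using s = v0*t + (1/2)*a*t^2
s = 0*9 + (1/2)*2*9^2
s = 0 + (1/2)*162
s = 0 + 81
s = 81

81 m


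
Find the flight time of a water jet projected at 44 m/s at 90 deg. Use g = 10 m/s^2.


Given: v0 = 44 m/s, theta = 90 deg, g = 10 m/s^2
sin(90) = 1
Using T = 2*v0*sin(theta) / g
T = 2*44*1 / 10
T = 88 / 10
T = 44/5 s

44/5 s


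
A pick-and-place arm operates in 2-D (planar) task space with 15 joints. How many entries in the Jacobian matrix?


Given: task space dimension = 2, joints = 15
Jacobian is a 2 x 15 matrix
Total entries = rows * columns
Total = 2 * 15
Total = 30

30


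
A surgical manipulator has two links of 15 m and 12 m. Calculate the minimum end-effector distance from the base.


Given: L1 = 15 m, L2 = 12 m
For a 2-link planar arm, min reach = |L1 - L2| (second link folded back)
Min reach = |15 - 12|
Min reach = 3 m

3 m


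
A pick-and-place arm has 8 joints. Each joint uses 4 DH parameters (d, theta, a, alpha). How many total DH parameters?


Given: 8 joints, 4 DH parameters per joint (d, theta, a, alpha)
Total DH parameters = number_of_joints * 4
Total = 8 * 4
Total = 32

32


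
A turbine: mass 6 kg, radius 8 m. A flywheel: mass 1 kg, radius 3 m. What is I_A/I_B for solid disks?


Given: M1=6 kg, R1=8 m, M2=1 kg, R2=3 m
For a disk: I = (1/2)*M*R^2, so I_A/I_B = (M1*R1^2)/(M2*R2^2)
M1*R1^2 = 6*64 = 384
M2*R2^2 = 1*9 = 9
I_A/I_B = 384/9 = 128/3

128/3


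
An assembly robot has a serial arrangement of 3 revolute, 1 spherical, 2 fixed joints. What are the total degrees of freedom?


Given: serial robot with 3 revolute, 1 spherical, 2 fixed joints
DOF contribution per joint type: revolute=1, prismatic=1, spherical=3, fixed=0
DOF = 3*1 + 1*3 + 2*0
DOF = 6

6


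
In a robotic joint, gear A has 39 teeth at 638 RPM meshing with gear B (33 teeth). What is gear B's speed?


Given: N1 = 39 teeth, w1 = 638 RPM, N2 = 33 teeth
Using N1*w1 = N2*w2
w2 = N1*w1 / N2
w2 = 39*638 / 33
w2 = 24882 / 33
w2 = 754 RPM

754 RPM


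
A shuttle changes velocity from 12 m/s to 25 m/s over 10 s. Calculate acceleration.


Given: initial velocity v0 = 12 m/s, final velocity v = 25 m/s, time t = 10 s
Using a = (v - v0) / t
a = (25 - 12) / 10
a = 13 / 10
a = 13/10 m/s^2

13/10 m/s^2


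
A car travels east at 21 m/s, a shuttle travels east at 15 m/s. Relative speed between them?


Given: v_A = 21 m/s east, v_B = 15 m/s east
Both move in the same direction; relative speed = |v_A - v_B|
|21 - 15| = |6|
= 6 m/s

6 m/s


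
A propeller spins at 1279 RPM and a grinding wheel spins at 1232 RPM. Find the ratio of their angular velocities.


Given: RPM_A = 1279, RPM_B = 1232
omega = 2*pi*RPM/60, so omega_A/omega_B = RPM_A / RPM_B
omega_A/omega_B = 1279 / 1232
omega_A/omega_B = 1279/1232

1279/1232


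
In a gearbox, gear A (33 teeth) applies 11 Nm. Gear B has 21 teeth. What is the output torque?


Given: N1 = 33, N2 = 21, T1 = 11 Nm
Using T2/T1 = N2/N1
T2 = T1 * N2 / N1
T2 = 11 * 21 / 33
T2 = 231 / 33
T2 = 7 Nm

7 Nm


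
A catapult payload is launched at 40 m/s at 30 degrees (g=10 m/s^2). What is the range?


Given: v0 = 40 m/s, theta = 30 deg, g = 10 m/s^2
sin(2*30) = sin(60) = sqrt(3)/2
Using R = v0^2 * sin(2*theta) / g
R = 40^2 * (sqrt(3)/2) / 10
R = 1600 * sqrt(3) / 20
R = 80*sqrt(3) m

80*sqrt(3) m


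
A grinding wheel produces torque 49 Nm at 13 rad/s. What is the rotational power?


Given: tau = 49 Nm, omega = 13 rad/s
Using P = tau * omega
P = 49 * 13
P = 637 W

637 W


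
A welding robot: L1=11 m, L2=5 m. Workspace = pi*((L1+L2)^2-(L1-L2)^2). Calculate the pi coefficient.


Given: L1 = 11, L2 = 5
(L1+L2)^2 = (16)^2 = 256
(L1-L2)^2 = (6)^2 = 36
Difference = 256 - 36 = 220
This equals 4*L1*L2 = 4*11*5 = 220
Workspace area = 220*pi

220


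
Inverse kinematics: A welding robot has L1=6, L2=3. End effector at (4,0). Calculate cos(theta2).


Given: L1 = 6, L2 = 3, target (x, y) = (4, 0)
Using cos(theta2) = (x^2 + y^2 - L1^2 - L2^2) / (2*L1*L2)
x^2 + y^2 = 4^2 + 0 = 16
L1^2 + L2^2 = 36 + 9 = 45
Numerator = 16 - 45 = -29
Denominator = 2*6*3 = 36
cos(theta2) = -29/36 = -29/36

-29/36


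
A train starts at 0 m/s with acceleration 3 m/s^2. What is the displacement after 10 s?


Given: v0 = 0 m/s, a = 3 m/s^2, t = 10 s
Using s = v0*t + (1/2)*a*t^2
s = 0*10 + (1/2)*3*10^2
s = 0 + (1/2)*300
s = 0 + 150
s = 150

150 m


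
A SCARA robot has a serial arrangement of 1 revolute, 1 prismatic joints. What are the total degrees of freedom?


Given: serial robot with 1 revolute, 1 prismatic joints
DOF contribution per joint type: revolute=1, prismatic=1, spherical=3, fixed=0
DOF = 1*1 + 1*1
DOF = 2

2


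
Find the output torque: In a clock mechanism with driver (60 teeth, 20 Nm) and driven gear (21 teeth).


Given: N1 = 60, N2 = 21, T1 = 20 Nm
Using T2/T1 = N2/N1
T2 = T1 * N2 / N1
T2 = 20 * 21 / 60
T2 = 420 / 60
T2 = 7 Nm

7 Nm


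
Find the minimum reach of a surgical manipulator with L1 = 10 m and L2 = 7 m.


Given: L1 = 10 m, L2 = 7 m
For a 2-link planar arm, min reach = |L1 - L2| (second link folded back)
Min reach = |10 - 7|
Min reach = 3 m

3 m


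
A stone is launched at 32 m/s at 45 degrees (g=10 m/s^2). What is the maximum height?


Given: v0 = 32 m/s, theta = 45 deg, g = 10 m/s^2
sin^2(45) = 1/2
Using H = v0^2 * sin^2(theta) / (2*g)
H = 32^2 * 1/2 / (2*10)
H = 1024 * 1/2 / 20
H = 512 / 20
H = 128/5 m

128/5 m


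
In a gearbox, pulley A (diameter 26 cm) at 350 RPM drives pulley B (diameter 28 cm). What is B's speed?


Given: D1 = 26 cm, w1 = 350 RPM, D2 = 28 cm
Using D1*w1 = D2*w2
w2 = D1*w1 / D2
w2 = 26*350 / 28
w2 = 9100 / 28
w2 = 325 RPM

325 RPM


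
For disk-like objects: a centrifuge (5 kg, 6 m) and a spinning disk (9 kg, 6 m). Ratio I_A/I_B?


Given: M1=5 kg, R1=6 m, M2=9 kg, R2=6 m
For a disk: I = (1/2)*M*R^2, so I_A/I_B = (M1*R1^2)/(M2*R2^2)
M1*R1^2 = 5*36 = 180
M2*R2^2 = 9*36 = 324
I_A/I_B = 180/324 = 5/9

5/9


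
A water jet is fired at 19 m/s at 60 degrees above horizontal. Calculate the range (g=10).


Given: v0 = 19 m/s, theta = 60 deg, g = 10 m/s^2
sin(2*60) = sin(120) = sqrt(3)/2
Using R = v0^2 * sin(2*theta) / g
R = 19^2 * (sqrt(3)/2) / 10
R = 361 * sqrt(3) / 20
R = 361/20*sqrt(3) m

361/20*sqrt(3) m


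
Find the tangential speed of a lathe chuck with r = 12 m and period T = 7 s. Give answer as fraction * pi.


Given: radius r = 12 m, period T = 7 s
Using v = 2*pi*r / T
v = 2*pi*12 / 7
v = 24*pi / 7
v = 24/7*pi m/s

24/7*pi m/s


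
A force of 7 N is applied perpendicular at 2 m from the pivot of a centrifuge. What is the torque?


Given: F = 7 N, r = 2 m, angle = 90 deg (perpendicular)
Using tau = F * r * sin(90)
sin(90) = 1
tau = 7 * 2 * 1
tau = 14 Nm

14 Nm


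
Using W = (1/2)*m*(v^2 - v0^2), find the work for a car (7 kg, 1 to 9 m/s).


Given: m = 7 kg, v0 = 1 m/s, v = 9 m/s
Using W = (1/2)*m*(v^2 - v0^2)
v^2 = 9^2 = 81
v0^2 = 1^2 = 1
v^2 - v0^2 = 81 - 1 = 80
W = (1/2)*7*80 = 280 J

280 J


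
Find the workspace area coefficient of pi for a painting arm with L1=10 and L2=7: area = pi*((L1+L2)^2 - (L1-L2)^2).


Given: L1 = 10, L2 = 7
(L1+L2)^2 = (17)^2 = 289
(L1-L2)^2 = (3)^2 = 9
Difference = 289 - 9 = 280
This equals 4*L1*L2 = 4*10*7 = 280
Workspace area = 280*pi

280


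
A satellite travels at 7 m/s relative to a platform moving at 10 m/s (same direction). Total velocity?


Given: object velocity = 7 m/s, platform velocity = 10 m/s (same direction)
Using classical velocity addition: v_total = v_object + v_platform
v_total = 7 + 10
v_total = 17 m/s

17 m/s


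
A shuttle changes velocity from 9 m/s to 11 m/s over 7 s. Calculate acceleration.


Given: initial velocity v0 = 9 m/s, final velocity v = 11 m/s, time t = 7 s
Using a = (v - v0) / t
a = (11 - 9) / 7
a = 2 / 7
a = 2/7 m/s^2

2/7 m/s^2


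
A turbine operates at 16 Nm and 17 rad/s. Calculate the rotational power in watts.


Given: tau = 16 Nm, omega = 17 rad/s
Using P = tau * omega
P = 16 * 17
P = 272 W

272 W


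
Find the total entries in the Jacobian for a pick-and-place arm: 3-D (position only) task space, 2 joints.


Given: task space dimension = 3, joints = 2
Jacobian is a 3 x 2 matrix
Total entries = rows * columns
Total = 3 * 2
Total = 6

6


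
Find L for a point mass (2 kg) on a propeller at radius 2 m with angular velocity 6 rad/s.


Given: m = 2 kg, r = 2 m, omega = 6 rad/s
For a point mass: I = m*r^2
I = 2*2^2 = 2*4 = 8
L = I*omega = 8*6
L = 48 kg*m^2/s

48 kg*m^2/s


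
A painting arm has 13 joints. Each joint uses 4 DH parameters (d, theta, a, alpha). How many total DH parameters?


Given: 13 joints, 4 DH parameters per joint (d, theta, a, alpha)
Total DH parameters = number_of_joints * 4
Total = 13 * 4
Total = 52

52


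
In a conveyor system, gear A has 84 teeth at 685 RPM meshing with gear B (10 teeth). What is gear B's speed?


Given: N1 = 84 teeth, w1 = 685 RPM, N2 = 10 teeth
Using N1*w1 = N2*w2
w2 = N1*w1 / N2
w2 = 84*685 / 10
w2 = 57540 / 10
w2 = 5754 RPM

5754 RPM


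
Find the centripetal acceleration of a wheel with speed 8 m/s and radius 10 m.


Given: v = 8 m/s, r = 10 m
Using a_c = v^2 / r
a_c = 8^2 / 10
a_c = 64 / 10
a_c = 32/5 m/s^2

32/5 m/s^2


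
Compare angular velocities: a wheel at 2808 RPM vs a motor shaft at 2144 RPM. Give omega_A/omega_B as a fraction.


Given: RPM_A = 2808, RPM_B = 2144
omega = 2*pi*RPM/60, so omega_A/omega_B = RPM_A / RPM_B
omega_A/omega_B = 2808 / 2144
omega_A/omega_B = 351/268

351/268


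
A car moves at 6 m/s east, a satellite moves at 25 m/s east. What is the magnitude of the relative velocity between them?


Given: v_A = 6 m/s east, v_B = 25 m/s east
Both move in the same direction; relative speed = |v_A - v_B|
|6 - 25| = |-19|
= 19 m/s

19 m/s


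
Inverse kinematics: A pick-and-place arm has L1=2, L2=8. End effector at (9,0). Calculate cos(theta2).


Given: L1 = 2, L2 = 8, target (x, y) = (9, 0)
Using cos(theta2) = (x^2 + y^2 - L1^2 - L2^2) / (2*L1*L2)
x^2 + y^2 = 9^2 + 0 = 81
L1^2 + L2^2 = 4 + 64 = 68
Numerator = 81 - 68 = 13
Denominator = 2*2*8 = 32
cos(theta2) = 13/32 = 13/32

13/32


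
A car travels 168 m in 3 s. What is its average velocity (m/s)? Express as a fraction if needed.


Given: distance d = 168 m, time t = 3 s
Using v = d / t
v = 168 / 3
v = 56 m/s

56 m/s


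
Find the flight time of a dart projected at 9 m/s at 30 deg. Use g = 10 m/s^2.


Given: v0 = 9 m/s, theta = 30 deg, g = 10 m/s^2
sin(30) = 1/2
Using T = 2*v0*sin(theta) / g
T = 2*9*1/2 / 10
T = 9 / 10
T = 9/10 s

9/10 s


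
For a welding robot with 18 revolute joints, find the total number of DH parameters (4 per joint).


Given: 18 joints, 4 DH parameters per joint (d, theta, a, alpha)
Total DH parameters = number_of_joints * 4
Total = 18 * 4
Total = 72

72


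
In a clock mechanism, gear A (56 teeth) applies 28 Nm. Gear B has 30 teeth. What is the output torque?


Given: N1 = 56, N2 = 30, T1 = 28 Nm
Using T2/T1 = N2/N1
T2 = T1 * N2 / N1
T2 = 28 * 30 / 56
T2 = 840 / 56
T2 = 15 Nm

15 Nm
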